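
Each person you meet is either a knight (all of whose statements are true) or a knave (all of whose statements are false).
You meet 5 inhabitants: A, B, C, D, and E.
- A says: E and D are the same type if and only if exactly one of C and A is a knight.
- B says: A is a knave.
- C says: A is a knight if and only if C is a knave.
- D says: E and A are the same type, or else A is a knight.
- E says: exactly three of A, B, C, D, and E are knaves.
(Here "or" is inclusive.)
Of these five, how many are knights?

3

The unique consistent assignment is A=knave, B=knight, C=knight, D=knight, E=knave.
That has 3 knights.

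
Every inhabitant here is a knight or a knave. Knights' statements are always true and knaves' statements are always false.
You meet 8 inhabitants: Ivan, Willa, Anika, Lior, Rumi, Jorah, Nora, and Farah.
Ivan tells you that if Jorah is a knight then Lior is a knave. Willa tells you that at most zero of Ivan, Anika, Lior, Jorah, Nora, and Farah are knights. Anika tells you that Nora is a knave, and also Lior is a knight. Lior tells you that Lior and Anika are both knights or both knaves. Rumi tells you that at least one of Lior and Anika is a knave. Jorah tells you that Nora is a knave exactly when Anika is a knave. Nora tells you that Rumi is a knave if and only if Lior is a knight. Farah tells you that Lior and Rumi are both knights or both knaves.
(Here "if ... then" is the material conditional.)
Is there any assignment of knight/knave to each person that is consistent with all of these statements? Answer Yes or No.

No

Checking all 256 assignments, each has at least one speaker whose statement's truth value contradicts their type.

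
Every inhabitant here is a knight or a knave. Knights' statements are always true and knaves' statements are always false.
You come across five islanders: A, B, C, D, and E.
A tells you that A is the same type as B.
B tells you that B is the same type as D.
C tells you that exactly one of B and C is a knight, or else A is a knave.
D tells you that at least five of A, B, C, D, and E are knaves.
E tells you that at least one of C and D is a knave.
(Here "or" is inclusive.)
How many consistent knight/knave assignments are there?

0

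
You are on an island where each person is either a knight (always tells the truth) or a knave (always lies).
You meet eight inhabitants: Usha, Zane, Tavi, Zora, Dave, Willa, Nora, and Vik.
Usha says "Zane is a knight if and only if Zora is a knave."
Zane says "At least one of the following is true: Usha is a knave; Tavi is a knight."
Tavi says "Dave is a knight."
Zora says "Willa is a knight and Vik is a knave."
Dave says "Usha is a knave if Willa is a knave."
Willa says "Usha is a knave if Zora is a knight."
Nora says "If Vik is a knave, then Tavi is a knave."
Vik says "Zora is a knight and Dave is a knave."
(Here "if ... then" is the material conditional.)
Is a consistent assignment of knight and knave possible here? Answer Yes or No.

Yes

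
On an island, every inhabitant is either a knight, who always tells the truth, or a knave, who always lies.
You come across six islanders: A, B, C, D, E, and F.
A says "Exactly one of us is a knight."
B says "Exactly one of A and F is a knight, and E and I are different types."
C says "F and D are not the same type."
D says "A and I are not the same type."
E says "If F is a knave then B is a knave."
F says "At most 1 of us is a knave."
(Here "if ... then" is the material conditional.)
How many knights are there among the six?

The unique consistent assignment is A=knave, B=knave, C=knight, D=knight, E=knight, F=knave.
That has 3 knights.

3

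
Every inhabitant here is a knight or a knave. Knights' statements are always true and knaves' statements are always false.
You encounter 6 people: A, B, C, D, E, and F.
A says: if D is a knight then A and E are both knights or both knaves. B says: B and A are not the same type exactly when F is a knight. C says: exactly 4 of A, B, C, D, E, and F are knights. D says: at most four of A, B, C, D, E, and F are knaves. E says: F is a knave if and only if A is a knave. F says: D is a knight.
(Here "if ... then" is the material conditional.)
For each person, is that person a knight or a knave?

A (knight): "if D is a knight then A and E are both knights or both knaves" — True. ✓
B is a knave; "B and A are not the same type exactly when F is a knight" is False, as required.
C is a knave, and the claim "exactly 4 of A, B, C, D, E, and F are knights" is indeed False.
Since D is a knave, "at most four of A, B, C, D, E, and F are knaves" needs to be False, which holds.
As a knave, E's statement "F is a knave if and only if A is a knave" should be False; it is.
F is a knave; "D is a knight" is False, as required.

A is a knight, B is a knave, C is a knave, D is a knave, E is a knave, and F is a knave.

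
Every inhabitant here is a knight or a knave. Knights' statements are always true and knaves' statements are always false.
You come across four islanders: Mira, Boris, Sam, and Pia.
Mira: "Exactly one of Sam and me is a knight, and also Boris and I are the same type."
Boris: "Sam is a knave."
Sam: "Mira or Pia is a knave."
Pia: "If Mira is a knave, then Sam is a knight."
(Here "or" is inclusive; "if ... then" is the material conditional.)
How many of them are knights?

The unique consistent assignment is Mira=knight, Boris=knight, Sam=knave, Pia=knight.
That has 3 knights.

3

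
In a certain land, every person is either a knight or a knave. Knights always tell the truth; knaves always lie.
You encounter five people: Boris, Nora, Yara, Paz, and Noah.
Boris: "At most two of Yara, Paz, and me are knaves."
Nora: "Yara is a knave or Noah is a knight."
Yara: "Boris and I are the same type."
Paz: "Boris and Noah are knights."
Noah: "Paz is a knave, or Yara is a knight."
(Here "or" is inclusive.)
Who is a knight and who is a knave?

Boris is a knight, Nora is a knight, Yara is a knight, Paz is a knight, and Noah is a knight.

Suppose Boris is a knave. Then Boris's statement "at most two of Yara, Paz, and me are knaves" would have to be false. Checking the 16 ways to assign the others, none is consistent with every speaker.
(For instance, with Nora=knight, Yara=knight, Paz=knight, Noah=knight, Boris's claim "at most two of Yara, Paz, and me are knaves" comes out true where it would need to be false.)
So Boris must be a knight, making "at most two of Yara, Paz, and me are knaves" true. Taking Boris=knight, Nora=knight, Yara=knight, Paz=knight, Noah=knight, each remaining statement checks out:
  Nora (knight): "Yara is a knave or Noah is a knight" — true. ✓
  Yara (knight): "Boris and I are the same type" — true. ✓
  Paz (knight): "Boris and Noah are knights" — true. ✓
  Noah (knight): "Paz is a knave, or Yara is a knight" — true. ✓
This is the unique consistent assignment.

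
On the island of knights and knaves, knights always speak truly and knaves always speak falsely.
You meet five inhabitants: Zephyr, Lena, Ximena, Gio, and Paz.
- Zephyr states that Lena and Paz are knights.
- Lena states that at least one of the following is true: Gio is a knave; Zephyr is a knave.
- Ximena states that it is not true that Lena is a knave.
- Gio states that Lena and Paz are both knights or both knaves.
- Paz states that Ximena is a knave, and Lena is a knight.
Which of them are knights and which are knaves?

Since Zephyr is a knave, "Lena and Paz are knights" needs to be False, which holds.
Lena is a knight; "at least one of the following is true: Gio is a knave; Zephyr is a knave" is True, as required.
Ximena is a knight, so "it is not true that Lena is a knave" must be True — and it is.
Gio is a knave, so "Lena and Paz are both knights or both knaves" must be False — and it is.
Paz is a knave; "Ximena is a knave, and Lena is a knight" is False, as required.

Knights: Lena and Ximena. Knaves: Zephyr, Gio, and Paz.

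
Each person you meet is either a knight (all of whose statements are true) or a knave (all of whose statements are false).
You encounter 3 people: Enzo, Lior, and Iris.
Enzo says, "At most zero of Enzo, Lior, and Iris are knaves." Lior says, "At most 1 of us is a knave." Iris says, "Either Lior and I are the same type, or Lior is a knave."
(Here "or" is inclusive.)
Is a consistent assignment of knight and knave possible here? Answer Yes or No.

Yes

One consistent assignment: Enzo=knight, Lior=knight, Iris=knight.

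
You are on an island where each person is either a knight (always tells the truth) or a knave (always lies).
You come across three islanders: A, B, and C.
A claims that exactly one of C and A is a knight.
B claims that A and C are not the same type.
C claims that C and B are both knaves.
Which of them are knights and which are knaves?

A is a knight, B is a knight, and C is a knave.

A is a knight; "exactly one of C and A is a knight" is true, as required.
B (knight): "A and C are not the same type" — true. ✓
C (knave): "C and B are both knaves" — false. ✓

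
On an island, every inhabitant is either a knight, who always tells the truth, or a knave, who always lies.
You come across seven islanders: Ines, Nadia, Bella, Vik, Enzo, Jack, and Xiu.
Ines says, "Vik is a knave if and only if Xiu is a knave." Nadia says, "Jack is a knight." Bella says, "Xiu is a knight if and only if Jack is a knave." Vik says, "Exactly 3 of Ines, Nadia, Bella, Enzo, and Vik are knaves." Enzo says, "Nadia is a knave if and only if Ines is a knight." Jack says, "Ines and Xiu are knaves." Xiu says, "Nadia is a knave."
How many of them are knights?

2

The unique consistent assignment is Ines=knave, Nadia=knave, Bella=knight, Vik=knave, Enzo=knave, Jack=knave, Xiu=knight.
That has 2 knights.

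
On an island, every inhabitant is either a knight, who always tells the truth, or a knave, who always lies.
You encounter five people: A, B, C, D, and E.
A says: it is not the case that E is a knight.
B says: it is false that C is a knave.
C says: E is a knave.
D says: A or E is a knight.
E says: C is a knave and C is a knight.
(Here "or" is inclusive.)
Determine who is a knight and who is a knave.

Since A is a knight, "it is not the case that E is a knight" needs to be true, which holds.
B (knight): "it is false that C is a knave" — true. ✓
C is a knight, and the claim "E is a knave" is indeed true.
D is a knight, so "A or E is a knight" must be true — and it is.
E (knave): "C is a knave and C is a knight" — false. ✓

Knights: A, B, C, and D. Knaves: E.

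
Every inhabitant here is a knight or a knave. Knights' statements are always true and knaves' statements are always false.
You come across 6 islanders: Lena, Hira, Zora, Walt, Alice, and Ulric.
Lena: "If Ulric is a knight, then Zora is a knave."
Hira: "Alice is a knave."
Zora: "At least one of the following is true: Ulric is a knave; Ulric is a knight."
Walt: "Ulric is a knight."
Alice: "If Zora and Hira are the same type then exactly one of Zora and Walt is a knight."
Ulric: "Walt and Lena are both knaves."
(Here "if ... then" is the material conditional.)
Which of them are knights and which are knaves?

Knights: Lena, Zora, and Alice. Knaves: Hira, Walt, and Ulric.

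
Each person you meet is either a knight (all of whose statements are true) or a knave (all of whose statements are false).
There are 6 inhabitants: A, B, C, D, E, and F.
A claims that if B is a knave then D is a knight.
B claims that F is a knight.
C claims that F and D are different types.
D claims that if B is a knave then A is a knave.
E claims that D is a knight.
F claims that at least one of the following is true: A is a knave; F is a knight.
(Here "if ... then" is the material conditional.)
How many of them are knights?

5

The unique consistent assignment is A=knight, B=knight, C=knave, D=knight, E=knight, F=knight.
That has 5 knights.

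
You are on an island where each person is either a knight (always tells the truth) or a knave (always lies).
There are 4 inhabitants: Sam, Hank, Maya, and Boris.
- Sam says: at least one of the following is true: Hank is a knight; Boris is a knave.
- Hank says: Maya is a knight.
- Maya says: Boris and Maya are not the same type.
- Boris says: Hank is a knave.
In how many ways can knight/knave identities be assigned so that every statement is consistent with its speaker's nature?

1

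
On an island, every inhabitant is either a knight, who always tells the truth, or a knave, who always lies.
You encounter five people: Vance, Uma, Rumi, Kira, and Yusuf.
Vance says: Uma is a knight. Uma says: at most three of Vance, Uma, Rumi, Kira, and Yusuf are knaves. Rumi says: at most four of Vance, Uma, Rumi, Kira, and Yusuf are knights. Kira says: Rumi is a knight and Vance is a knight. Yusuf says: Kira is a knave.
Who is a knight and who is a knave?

Knights: Vance, Uma, Rumi, and Kira. Knaves: Yusuf.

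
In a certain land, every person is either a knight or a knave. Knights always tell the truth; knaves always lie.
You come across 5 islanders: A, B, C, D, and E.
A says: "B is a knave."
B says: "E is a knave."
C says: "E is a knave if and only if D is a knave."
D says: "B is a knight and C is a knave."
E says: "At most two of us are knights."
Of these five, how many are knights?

The unique consistent assignment is A=knight, B=knave, C=knave, D=knave, E=knight.
That has 2 knights.

2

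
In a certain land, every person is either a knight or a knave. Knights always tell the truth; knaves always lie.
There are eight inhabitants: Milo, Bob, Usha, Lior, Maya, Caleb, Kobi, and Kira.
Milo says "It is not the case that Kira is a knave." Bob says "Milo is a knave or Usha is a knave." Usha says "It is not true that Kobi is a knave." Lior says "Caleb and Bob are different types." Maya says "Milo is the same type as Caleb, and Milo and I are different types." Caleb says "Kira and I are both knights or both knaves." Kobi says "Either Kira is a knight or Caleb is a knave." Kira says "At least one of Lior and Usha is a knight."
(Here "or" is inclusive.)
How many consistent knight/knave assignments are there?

1

Consistent assignments:
  Milo=knight, Bob=knave, Usha=knight, Lior=knave, Maya=knave, Caleb=knave, Kobi=knight, Kira=knight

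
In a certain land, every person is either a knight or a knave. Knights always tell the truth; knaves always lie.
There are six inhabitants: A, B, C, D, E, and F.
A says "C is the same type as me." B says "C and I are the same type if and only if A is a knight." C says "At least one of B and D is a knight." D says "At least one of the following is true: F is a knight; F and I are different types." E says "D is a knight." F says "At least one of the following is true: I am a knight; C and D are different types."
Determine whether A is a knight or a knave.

A is a knight.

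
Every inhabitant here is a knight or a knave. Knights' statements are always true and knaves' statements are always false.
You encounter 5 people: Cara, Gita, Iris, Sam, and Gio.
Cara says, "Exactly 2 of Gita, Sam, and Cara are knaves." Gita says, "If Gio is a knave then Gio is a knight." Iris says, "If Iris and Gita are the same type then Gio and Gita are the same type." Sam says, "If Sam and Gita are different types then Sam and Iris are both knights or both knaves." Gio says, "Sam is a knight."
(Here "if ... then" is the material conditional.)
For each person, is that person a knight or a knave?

As a knave, Cara's statement "exactly 2 of Gita, Sam, and Cara are knaves" should be False; it is.
Since Gita is a knight, "if Gio is a knave then Gio is a knight" needs to be true, which holds.
Since Iris is a knight, "if Iris and Gita are the same type then Gio and Gita are the same type" needs to be true, which holds.
Sam (knight): "if Sam and Gita are different types then Sam and Iris are both knights or both knaves" — true. ✓
As a knight, Gio's statement "Sam is a knight" should be true; it is.

Cara is a knave, Gita is a knight, Iris is a knight, Sam is a knight, and Gio is a knight.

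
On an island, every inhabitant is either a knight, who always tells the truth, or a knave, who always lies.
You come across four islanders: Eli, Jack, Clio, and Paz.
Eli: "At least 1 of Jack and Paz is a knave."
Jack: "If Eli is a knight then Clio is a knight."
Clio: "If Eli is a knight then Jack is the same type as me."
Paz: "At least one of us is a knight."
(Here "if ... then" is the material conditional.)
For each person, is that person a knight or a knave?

Eli is a knave, Jack is a knight, Clio is a knight, and Paz is a knight.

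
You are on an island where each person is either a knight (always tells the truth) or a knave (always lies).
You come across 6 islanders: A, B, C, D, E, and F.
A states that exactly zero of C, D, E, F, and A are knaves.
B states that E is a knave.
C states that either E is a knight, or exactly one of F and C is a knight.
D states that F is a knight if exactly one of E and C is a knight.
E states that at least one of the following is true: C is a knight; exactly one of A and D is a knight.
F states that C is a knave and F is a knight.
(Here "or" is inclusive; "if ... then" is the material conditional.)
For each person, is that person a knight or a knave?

Since A is a knave, "exactly zero of C, D, E, F, and A are knaves" needs to be false, which holds.
B (knave): "E is a knave" — false. ✓
As a knight, C's statement "either E is a knight, or exactly one of F and C is a knight" should be true; it is.
As a knight, D's statement "F is a knight if exactly one of E and C is a knight" should be true; it is.
E (knight): "at least one of the following is true: C is a knight; exactly one of A and D is a knight" — true. ✓
F (knave): "C is a knave and F is a knight" — false. ✓

Knights: C, D, and E. Knaves: A, B, and F.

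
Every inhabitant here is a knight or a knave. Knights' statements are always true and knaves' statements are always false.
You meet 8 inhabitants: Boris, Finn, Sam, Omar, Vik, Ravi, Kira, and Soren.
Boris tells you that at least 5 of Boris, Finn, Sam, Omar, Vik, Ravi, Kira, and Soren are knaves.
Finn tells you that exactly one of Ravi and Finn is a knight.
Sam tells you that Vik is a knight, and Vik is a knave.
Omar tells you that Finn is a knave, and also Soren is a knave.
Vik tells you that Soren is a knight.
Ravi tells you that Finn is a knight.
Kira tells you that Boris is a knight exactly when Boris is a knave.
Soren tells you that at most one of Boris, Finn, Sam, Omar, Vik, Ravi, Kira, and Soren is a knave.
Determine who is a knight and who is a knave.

Boris is a knight, and the claim "at least 5 of Boris, Finn, Sam, Omar, Vik, Ravi, Kira, and Soren are knaves" is indeed true.
Finn (knave): "exactly one of Ravi and Finn is a knight" — False. ✓
Sam is a knave; "Vik is a knight, and Vik is a knave" is False, as required.
Omar is a knight, and the claim "Finn is a knave, and also Soren is a knave" is indeed true.
Vik (knave): "Soren is a knight" — False. ✓
Ravi is a knave; "Finn is a knight" is False, as required.
Since Kira is a knave, "Boris is a knight exactly when Boris is a knave" needs to be False, which holds.
Soren is a knave; "at most one of Boris, Finn, Sam, Omar, Vik, Ravi, Kira, and Soren is a knave" is False, as required.

Boris is a knight, Finn is a knave, Sam is a knave, Omar is a knight, Vik is a knave, Ravi is a knave, Kira is a knave, and Soren is a knave.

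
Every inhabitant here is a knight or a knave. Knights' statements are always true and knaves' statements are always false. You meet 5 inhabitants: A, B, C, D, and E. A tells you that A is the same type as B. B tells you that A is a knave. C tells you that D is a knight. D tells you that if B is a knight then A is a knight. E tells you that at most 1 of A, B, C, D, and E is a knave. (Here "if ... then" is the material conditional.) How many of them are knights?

1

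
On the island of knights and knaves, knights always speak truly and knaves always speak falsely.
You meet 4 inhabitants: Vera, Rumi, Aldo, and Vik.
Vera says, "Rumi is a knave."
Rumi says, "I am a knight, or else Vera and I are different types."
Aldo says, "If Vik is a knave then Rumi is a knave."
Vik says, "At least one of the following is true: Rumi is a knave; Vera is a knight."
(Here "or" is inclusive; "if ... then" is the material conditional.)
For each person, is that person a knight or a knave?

Vera is a knave, Rumi is a knight, Aldo is a knave, and Vik is a knave.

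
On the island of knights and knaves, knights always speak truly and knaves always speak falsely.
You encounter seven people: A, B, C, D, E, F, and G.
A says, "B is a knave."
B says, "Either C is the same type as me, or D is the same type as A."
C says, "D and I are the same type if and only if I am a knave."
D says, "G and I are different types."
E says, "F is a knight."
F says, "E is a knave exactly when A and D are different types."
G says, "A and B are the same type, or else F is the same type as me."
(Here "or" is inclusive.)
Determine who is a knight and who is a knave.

Knights: B, C, E, and F. Knaves: A, D, and G.

As a knave, A's statement "B is a knave" should be false; it is.
B is a knight, so "either C is the same type as me, or D is the same type as A" must be true — and it is.
Since C is a knight, "D and I are the same type if and only if I am a knave" needs to be true, which holds.
D is a knave, and the claim "G and I are different types" is indeed false.
E (knight): "F is a knight" — true. ✓
F is a knight; "E is a knave exactly when A and D are different types" is true, as required.
Since G is a knave, "A and B are the same type, or else F is the same type as me" needs to be false, which holds.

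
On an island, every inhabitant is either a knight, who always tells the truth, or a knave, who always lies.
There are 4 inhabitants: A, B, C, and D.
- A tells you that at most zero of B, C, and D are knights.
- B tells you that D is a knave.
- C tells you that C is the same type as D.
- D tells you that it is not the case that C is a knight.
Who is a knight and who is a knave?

Since A is a knave, "at most zero of B, C, and D are knights" needs to be False, which holds.
As a knave, B's statement "D is a knave" should be False; it is.
C is a knave, and the claim "C is the same type as D" is indeed False.
D (knight): "it is not the case that C is a knight" — true. ✓

A is a knave, B is a knave, C is a knave, and D is a knight.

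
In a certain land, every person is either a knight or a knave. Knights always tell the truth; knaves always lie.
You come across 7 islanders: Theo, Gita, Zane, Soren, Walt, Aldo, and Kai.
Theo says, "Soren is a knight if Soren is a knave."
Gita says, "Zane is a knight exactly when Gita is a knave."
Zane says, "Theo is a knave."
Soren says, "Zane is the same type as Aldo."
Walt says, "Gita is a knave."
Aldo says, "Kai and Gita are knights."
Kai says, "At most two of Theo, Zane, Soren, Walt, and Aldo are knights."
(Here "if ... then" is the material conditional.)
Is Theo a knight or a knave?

Consistent assignments: {Theo=knight, Gita=knave, Zane=knave, Soren=knight, Walt=knight, Aldo=knave, Kai=knave}
In every consistent assignment, Theo is a knight.

Theo is a knight.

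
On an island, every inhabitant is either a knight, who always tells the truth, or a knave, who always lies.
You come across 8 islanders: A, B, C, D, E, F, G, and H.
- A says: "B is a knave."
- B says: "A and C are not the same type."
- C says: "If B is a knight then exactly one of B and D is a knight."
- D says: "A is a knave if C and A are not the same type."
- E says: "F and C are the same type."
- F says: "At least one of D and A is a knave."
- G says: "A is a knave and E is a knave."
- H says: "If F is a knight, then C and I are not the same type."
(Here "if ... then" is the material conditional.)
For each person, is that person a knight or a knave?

Knights: A, C, D, and H. Knaves: B, E, F, and G.

A is a knight, so "B is a knave" must be true — and it is.
B is a knave, so "A and C are not the same type" must be false — and it is.
Since C is a knight, "if B is a knight then exactly one of B and D is a knight" needs to be true, which holds.
D (knight): "A is a knave if C and A are not the same type" — true. ✓
As a knave, E's statement "F and C are the same type" should be false; it is.
F (knave): "at least one of D and A is a knave" — false. ✓
Since G is a knave, "A is a knave and E is a knave" needs to be false, which holds.
As a knight, H's statement "if F is a knight, then C and I are not the same type" should be true; it is.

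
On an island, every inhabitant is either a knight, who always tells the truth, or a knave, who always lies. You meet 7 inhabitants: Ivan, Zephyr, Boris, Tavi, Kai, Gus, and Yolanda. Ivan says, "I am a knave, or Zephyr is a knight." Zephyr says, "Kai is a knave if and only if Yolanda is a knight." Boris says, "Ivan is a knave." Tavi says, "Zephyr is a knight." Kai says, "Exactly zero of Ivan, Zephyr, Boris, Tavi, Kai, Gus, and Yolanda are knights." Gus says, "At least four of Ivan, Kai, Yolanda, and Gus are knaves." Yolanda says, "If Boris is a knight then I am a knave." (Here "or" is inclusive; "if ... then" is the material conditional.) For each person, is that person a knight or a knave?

Ivan is a knight, Zephyr is a knight, Boris is a knave, Tavi is a knight, Kai is a knave, Gus is a knave, and Yolanda is a knight.

Ivan is a knight; "I am a knave, or Zephyr is a knight" is True, as required.
As a knight, Zephyr's statement "Kai is a knave if and only if Yolanda is a knight" should be True; it is.
As a knave, Boris's statement "Ivan is a knave" should be False; it is.
Tavi is a knight; "Zephyr is a knight" is True, as required.
As a knave, Kai's statement "exactly zero of Ivan, Zephyr, Boris, Tavi, Kai, Gus, and Yolanda are knights" should be False; it is.
Gus (knave): "at least four of Ivan, Kai, Yolanda, and Gus are knaves" — False. ✓
Yolanda is a knight, and the claim "if Boris is a knight then I am a knave" is indeed True.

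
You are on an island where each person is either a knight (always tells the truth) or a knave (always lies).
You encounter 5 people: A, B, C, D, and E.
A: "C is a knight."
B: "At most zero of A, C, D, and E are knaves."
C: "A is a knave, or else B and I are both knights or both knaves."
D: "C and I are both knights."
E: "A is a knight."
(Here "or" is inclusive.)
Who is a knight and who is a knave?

A is a knight, B is a knight, C is a knight, D is a knight, and E is a knight.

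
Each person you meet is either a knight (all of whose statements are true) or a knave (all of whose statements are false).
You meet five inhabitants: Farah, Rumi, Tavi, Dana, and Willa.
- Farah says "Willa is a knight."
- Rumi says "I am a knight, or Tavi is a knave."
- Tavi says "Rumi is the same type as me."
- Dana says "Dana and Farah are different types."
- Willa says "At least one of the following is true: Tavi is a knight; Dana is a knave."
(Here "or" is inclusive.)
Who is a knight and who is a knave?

Farah is a knave, and the claim "Willa is a knight" is indeed False.
Rumi is a knight, so "I am a knight, or Tavi is a knave" must be true — and it is.
As a knave, Tavi's statement "Rumi is the same type as me" should be False; it is.
Dana is a knight, so "Dana and Farah are different types" must be true — and it is.
Willa is a knave, so "at least one of the following is true: Tavi is a knight; Dana is a knave" must be False — and it is.

Farah is a knave, Rumi is a knight, Tavi is a knave, Dana is a knight, and Willa is a knave.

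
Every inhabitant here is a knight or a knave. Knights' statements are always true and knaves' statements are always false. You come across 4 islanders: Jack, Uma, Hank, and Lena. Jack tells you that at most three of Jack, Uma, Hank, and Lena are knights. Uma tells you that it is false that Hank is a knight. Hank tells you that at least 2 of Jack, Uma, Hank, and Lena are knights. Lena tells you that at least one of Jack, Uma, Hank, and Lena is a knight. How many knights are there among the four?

The unique consistent assignment is Jack=knight, Uma=knave, Hank=knight, Lena=knight.
That has 3 knights.

3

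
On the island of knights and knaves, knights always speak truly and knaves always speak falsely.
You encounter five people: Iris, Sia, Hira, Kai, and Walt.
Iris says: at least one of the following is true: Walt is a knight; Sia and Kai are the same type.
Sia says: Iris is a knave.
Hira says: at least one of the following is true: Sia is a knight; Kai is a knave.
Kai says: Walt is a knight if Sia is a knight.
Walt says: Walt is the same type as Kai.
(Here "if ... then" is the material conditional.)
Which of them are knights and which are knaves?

Iris (knight): "at least one of the following is true: Walt is a knight; Sia and Kai are the same type" — true. ✓
Sia is a knave, so "Iris is a knave" must be False — and it is.
As a knave, Hira's statement "at least one of the following is true: Sia is a knight; Kai is a knave" should be False; it is.
Since Kai is a knight, "Walt is a knight if Sia is a knight" needs to be true, which holds.
Walt is a knight, and the claim "Walt is the same type as Kai" is indeed true.

Iris is a knight, Sia is a knave, Hira is a knave, Kai is a knight, and Walt is a knight.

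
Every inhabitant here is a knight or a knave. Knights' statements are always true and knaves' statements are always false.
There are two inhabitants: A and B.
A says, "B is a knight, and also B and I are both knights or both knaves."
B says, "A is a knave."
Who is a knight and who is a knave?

A is a knave and B is a knight.

Suppose A is a knight. Then A's statement "B is a knight, and also B and I are both knights or both knaves" would have to be true. Checking the 2 ways to assign the others, none is consistent with every speaker.
(For instance, with B=knight, B's claim "A is a knave" comes out false where it would need to be true.)
So A must be a knave, making "B is a knight, and also B and I are both knights or both knaves" false. Taking A=knave, B=knight, each remaining statement checks out:
  B (knight): "A is a knave" — true. ✓
This is the unique consistent assignment.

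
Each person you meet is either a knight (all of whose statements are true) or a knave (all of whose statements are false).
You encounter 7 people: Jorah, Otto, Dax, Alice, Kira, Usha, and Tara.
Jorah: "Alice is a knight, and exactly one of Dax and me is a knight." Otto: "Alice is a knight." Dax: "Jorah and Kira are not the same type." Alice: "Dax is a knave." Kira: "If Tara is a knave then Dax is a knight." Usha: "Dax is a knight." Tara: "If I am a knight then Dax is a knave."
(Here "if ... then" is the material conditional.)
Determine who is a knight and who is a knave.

Since Jorah is a knight, "Alice is a knight, and exactly one of Dax and me is a knight" needs to be true, which holds.
Otto (knight): "Alice is a knight" — true. ✓
Dax is a knave; "Jorah and Kira are not the same type" is False, as required.
Alice is a knight, and the claim "Dax is a knave" is indeed true.
Since Kira is a knight, "if Tara is a knave then Dax is a knight" needs to be true, which holds.
Usha is a knave; "Dax is a knight" is False, as required.
Tara is a knight, and the claim "if I am a knight then Dax is a knave" is indeed true.

Jorah is a knight, Otto is a knight, Dax is a knave, Alice is a knight, Kira is a knight, Usha is a knave, and Tara is a knight.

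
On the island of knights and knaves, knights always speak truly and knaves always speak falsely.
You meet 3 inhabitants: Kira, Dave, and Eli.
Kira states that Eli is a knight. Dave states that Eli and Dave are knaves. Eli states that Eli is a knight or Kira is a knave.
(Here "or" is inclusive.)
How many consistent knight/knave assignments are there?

Consistent assignments:
  Kira=knight, Dave=knave, Eli=knight

1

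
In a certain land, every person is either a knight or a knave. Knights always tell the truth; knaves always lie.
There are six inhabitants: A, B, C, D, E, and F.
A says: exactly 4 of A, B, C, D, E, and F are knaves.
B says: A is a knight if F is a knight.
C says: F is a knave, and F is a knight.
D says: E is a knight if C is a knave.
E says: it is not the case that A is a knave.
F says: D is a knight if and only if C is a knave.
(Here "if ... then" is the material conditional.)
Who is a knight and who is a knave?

Since A is a knave, "exactly 4 of A, B, C, D, E, and F are knaves" needs to be false, which holds.
Since B is a knight, "A is a knight if F is a knight" needs to be true, which holds.
As a knave, C's statement "F is a knave, and F is a knight" should be false; it is.
D (knave): "E is a knight if C is a knave" — false. ✓
As a knave, E's statement "it is not the case that A is a knave" should be false; it is.
F is a knave; "D is a knight if and only if C is a knave" is false, as required.

A is a knave, B is a knight, C is a knave, D is a knave, E is a knave, and F is a knave.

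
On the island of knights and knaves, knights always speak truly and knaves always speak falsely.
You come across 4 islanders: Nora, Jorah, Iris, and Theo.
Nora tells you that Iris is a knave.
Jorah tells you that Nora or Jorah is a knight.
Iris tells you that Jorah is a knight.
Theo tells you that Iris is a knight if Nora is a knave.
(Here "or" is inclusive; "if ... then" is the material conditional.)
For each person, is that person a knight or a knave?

Nora is a knave, and the claim "Iris is a knave" is indeed false.
As a knight, Jorah's statement "Nora or Jorah is a knight" should be true; it is.
Iris (knight): "Jorah is a knight" — true. ✓
Theo (knight): "Iris is a knight if Nora is a knave" — true. ✓

Knights: Jorah, Iris, and Theo. Knaves: Nora.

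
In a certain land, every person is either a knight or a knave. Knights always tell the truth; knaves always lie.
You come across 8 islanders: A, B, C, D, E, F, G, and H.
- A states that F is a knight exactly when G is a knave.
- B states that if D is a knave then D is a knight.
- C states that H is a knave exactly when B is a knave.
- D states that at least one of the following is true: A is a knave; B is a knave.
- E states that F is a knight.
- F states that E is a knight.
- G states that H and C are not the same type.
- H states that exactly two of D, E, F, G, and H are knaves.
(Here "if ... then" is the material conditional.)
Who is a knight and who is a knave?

As a knave, A's statement "F is a knight exactly when G is a knave" should be False; it is.
As a knight, B's statement "if D is a knave then D is a knight" should be true; it is.
C is a knave, so "H is a knave exactly when B is a knave" must be False — and it is.
Since D is a knight, "at least one of the following is true: A is a knave; B is a knave" needs to be true, which holds.
E is a knave, and the claim "F is a knight" is indeed False.
F is a knave, so "E is a knight" must be False — and it is.
G (knave): "H and C are not the same type" — False. ✓
As a knave, H's statement "exactly two of D, E, F, G, and H are knaves" should be False; it is.

A is a knave, B is a knight, C is a knave, D is a knight, E is a knave, F is a knave, G is a knave, and H is a knave.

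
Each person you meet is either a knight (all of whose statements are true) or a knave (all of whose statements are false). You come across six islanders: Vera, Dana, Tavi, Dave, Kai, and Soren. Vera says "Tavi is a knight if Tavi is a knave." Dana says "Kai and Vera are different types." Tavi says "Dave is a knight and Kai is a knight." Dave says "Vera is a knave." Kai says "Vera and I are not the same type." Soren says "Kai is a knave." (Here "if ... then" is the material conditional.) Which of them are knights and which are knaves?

As a knave, Vera's statement "Tavi is a knight if Tavi is a knave" should be False; it is.
Dana is a knave; "Kai and Vera are different types" is False, as required.
Tavi (knave): "Dave is a knight and Kai is a knight" — False. ✓
Dave is a knight, and the claim "Vera is a knave" is indeed True.
Kai is a knave; "Vera and I are not the same type" is False, as required.
Since Soren is a knight, "Kai is a knave" needs to be True, which holds.

Vera is a knave, Dana is a knave, Tavi is a knave, Dave is a knight, Kai is a knave, and Soren is a knight.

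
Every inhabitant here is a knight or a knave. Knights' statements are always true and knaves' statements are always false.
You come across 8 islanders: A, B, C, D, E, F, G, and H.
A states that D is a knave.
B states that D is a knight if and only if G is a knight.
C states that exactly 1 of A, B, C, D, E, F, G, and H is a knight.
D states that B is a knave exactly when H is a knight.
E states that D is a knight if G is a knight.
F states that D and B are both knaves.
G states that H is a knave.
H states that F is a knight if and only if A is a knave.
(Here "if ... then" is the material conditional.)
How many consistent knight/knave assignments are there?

3

Consistent assignments:
  A=knight, B=knight, C=knave, D=knave, E=knight, F=knave, G=knave, H=knight
  A=knight, B=knave, C=knave, D=knave, E=knave, F=knight, G=knight, H=knave
  A=knave, B=knight, C=knave, D=knight, E=knight, F=knave, G=knight, H=knave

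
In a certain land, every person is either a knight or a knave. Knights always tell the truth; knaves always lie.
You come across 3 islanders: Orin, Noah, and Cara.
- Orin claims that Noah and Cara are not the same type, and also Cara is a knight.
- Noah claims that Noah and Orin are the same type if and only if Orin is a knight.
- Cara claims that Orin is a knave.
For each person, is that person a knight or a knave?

Orin is a knave, Noah is a knight, and Cara is a knight.

Orin (knave): "Noah and Cara are not the same type, and also Cara is a knight" — false. ✓
Noah is a knight; "Noah and Orin are the same type if and only if Orin is a knight" is true, as required.
As a knight, Cara's statement "Orin is a knave" should be true; it is.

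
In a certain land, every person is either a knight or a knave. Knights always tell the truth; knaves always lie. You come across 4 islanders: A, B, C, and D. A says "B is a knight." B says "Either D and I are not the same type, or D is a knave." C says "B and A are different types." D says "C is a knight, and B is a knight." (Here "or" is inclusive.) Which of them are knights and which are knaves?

A is a knight, B is a knight, C is a knave, and D is a knave.

A (knight): "B is a knight" — True. ✓
As a knight, B's statement "either D and I are not the same type, or D is a knave" should be True; it is.
Since C is a knave, "B and A are different types" needs to be False, which holds.
D is a knave; "C is a knight, and B is a knight" is False, as required.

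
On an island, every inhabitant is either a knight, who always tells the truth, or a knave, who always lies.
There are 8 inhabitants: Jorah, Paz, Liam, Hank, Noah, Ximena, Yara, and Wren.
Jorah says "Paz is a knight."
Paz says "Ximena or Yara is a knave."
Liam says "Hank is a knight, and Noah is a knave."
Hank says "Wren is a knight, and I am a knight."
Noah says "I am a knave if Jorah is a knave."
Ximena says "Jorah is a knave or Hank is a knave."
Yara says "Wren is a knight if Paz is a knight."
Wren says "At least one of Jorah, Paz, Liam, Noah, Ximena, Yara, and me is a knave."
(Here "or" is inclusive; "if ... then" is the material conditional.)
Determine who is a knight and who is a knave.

Jorah is a knight, Paz is a knight, Liam is a knave, Hank is a knight, Noah is a knight, Ximena is a knave, Yara is a knight, and Wren is a knight.

Jorah (knight): "Paz is a knight" — true. ✓
As a knight, Paz's statement "Ximena or Yara is a knave" should be true; it is.
Since Liam is a knave, "Hank is a knight, and Noah is a knave" needs to be False, which holds.
Hank (knight): "Wren is a knight, and I am a knight" — true. ✓
As a knight, Noah's statement "I am a knave if Jorah is a knave" should be true; it is.
As a knave, Ximena's statement "Jorah is a knave or Hank is a knave" should be False; it is.
Yara is a knight, so "Wren is a knight if Paz is a knight" must be true — and it is.
Wren (knight): "at least one of Jorah, Paz, Liam, Noah, Ximena, Yara, and me is a knave" — true. ✓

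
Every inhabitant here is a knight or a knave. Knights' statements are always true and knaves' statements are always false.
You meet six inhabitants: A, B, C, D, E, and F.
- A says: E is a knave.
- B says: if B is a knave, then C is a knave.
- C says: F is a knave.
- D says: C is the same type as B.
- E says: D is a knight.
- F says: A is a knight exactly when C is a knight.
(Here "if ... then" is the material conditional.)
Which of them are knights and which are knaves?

A is a knave, so "E is a knave" must be False — and it is.
B (knight): "if B is a knave, then C is a knave" — true. ✓
C is a knight, and the claim "F is a knave" is indeed true.
D (knight): "C is the same type as B" — true. ✓
E is a knight, and the claim "D is a knight" is indeed true.
F is a knave; "A is a knight exactly when C is a knight" is False, as required.

A is a knave, B is a knight, C is a knight, D is a knight, E is a knight, and F is a knave.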